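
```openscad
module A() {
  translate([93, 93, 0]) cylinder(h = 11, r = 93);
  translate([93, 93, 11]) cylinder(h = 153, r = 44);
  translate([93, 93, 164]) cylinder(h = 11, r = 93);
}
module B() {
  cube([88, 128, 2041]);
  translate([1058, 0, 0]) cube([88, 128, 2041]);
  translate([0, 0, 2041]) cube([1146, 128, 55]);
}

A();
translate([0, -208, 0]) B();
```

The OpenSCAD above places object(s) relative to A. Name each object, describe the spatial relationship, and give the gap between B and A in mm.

The door frame's nearest face is 80 mm from the spool's −y face.

A is a spool. B is a door frame. The door frame is on the floor beside the spool on its −y side. The gap between the door frame and the spool is 80 mm.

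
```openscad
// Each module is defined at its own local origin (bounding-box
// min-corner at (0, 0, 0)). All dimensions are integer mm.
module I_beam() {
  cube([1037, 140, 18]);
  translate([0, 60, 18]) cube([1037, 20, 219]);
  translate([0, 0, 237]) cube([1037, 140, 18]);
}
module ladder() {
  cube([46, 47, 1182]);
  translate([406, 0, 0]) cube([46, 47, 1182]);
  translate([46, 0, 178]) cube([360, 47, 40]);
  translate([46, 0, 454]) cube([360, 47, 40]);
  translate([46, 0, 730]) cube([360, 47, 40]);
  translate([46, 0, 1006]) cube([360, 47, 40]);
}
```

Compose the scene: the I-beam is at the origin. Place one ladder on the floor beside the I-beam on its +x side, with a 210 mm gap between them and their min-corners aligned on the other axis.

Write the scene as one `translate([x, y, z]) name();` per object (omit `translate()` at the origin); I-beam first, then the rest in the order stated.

I_beam();
translate([1247, 0, 0]) ladder();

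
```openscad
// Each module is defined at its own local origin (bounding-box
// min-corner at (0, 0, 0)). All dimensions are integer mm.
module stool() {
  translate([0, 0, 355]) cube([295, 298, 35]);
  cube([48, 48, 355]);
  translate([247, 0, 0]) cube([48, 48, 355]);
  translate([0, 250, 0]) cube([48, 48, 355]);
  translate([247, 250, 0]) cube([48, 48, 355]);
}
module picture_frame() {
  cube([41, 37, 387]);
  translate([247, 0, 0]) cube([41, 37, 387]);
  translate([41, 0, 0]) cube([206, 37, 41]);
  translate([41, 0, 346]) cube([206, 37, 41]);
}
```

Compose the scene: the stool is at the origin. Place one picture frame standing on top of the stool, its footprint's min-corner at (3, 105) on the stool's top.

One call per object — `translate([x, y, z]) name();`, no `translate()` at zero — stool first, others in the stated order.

stool();
translate([3, 105, 390]) picture_frame();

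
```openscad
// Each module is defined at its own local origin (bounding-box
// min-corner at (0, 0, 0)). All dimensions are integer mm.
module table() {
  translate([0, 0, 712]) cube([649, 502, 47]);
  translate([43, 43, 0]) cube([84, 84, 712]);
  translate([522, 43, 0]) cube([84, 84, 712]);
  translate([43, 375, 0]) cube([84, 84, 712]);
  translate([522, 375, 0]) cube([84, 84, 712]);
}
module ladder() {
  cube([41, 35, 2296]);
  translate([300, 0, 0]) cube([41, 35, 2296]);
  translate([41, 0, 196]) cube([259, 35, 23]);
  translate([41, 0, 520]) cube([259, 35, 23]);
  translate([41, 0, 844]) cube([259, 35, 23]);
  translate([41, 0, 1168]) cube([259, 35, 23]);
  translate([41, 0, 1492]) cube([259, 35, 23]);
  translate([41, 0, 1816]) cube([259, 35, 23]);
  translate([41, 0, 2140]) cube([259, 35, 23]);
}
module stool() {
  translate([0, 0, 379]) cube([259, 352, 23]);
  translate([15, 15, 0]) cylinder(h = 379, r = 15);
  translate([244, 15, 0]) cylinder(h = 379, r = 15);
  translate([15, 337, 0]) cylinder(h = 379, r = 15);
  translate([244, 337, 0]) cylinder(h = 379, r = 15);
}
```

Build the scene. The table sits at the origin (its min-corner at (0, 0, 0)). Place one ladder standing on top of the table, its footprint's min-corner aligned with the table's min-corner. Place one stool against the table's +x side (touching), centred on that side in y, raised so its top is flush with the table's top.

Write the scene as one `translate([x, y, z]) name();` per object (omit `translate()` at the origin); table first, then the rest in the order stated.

table();
translate([0, 0, 759]) ladder();
translate([649, 75, 357]) stool();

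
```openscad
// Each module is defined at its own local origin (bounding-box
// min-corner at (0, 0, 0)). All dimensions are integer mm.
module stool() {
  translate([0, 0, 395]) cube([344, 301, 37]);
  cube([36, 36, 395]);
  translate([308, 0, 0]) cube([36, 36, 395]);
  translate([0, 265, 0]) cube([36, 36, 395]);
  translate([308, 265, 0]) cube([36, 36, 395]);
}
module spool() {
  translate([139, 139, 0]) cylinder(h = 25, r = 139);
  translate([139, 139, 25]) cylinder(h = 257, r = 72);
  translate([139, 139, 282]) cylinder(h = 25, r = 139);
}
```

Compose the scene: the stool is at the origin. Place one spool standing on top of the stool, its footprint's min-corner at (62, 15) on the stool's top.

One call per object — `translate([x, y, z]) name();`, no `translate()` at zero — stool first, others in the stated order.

stool();
translate([62, 15, 432]) spool();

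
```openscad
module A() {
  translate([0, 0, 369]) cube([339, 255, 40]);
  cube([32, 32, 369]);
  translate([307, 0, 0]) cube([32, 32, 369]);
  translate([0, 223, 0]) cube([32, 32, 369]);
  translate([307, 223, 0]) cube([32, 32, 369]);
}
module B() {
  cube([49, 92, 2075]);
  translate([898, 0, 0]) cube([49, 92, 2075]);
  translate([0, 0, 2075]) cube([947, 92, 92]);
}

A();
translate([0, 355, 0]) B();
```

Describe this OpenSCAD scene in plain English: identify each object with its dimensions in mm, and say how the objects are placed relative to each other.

A is a simple wooden stool: a rectangular seat 339 mm (x) by 255 mm (y), 40 mm thick, top face at z = 409 mm, on four square legs, each 32×32 mm in cross-section. The legs rest on z = 0, each flush with a corner of the seat.

B is a door frame. The clear opening is 849 mm wide and 2075 mm high. Two 49 mm wide jambs, 92 mm deep, stand either side of the opening from the floor to the top of the opening. A 92 mm thick head sits across the top of both jambs, spanning the full outside width of the frame.

The door frame is on the floor beside the stool on its +y side.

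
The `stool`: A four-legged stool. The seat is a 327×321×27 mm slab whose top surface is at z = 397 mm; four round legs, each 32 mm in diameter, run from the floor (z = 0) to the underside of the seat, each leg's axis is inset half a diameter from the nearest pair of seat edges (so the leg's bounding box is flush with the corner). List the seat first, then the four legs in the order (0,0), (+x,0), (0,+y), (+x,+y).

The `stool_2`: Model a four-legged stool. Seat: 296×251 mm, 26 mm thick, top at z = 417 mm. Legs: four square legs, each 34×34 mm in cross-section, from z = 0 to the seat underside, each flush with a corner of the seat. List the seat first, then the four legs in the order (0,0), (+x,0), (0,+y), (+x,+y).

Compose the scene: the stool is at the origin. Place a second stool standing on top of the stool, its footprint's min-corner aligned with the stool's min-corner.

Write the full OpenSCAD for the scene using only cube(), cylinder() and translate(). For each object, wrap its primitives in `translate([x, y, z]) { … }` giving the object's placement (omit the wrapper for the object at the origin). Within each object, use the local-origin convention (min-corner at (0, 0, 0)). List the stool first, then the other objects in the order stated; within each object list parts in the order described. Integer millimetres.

translate([0, 0, 370]) cube([327, 321, 27]);
translate([16, 16, 0]) cylinder(h = 370, r = 16);
translate([311, 16, 0]) cylinder(h = 370, r = 16);
translate([16, 305, 0]) cylinder(h = 370, r = 16);
translate([311, 305, 0]) cylinder(h = 370, r = 16);
translate([0, 0, 397]) {
  translate([0, 0, 391]) cube([296, 251, 26]);
  cube([34, 34, 391]);
  translate([262, 0, 0]) cube([34, 34, 391]);
  translate([0, 217, 0]) cube([34, 34, 391]);
  translate([262, 217, 0]) cube([34, 34, 391]);
}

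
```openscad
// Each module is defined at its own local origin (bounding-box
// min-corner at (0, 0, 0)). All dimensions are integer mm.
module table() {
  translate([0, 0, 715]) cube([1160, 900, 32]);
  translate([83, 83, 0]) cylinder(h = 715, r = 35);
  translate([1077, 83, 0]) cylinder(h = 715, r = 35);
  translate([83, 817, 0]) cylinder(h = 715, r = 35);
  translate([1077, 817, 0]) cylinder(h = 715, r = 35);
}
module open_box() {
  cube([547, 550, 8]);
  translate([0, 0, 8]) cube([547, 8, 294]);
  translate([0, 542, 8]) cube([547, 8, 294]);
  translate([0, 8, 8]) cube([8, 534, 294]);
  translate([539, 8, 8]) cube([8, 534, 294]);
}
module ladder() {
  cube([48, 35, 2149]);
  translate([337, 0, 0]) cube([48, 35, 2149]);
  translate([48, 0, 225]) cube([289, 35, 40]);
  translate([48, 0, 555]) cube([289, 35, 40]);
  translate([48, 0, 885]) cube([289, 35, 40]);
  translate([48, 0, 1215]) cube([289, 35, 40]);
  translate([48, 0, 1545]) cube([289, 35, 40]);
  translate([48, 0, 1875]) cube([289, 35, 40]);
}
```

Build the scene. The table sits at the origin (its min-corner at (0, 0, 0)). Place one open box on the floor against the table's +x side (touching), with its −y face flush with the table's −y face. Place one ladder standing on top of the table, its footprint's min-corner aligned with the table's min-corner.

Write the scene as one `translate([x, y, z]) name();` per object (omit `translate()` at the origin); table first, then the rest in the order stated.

table();
translate([1160, 0, 0]) open_box();
translate([0, 0, 747]) ladder();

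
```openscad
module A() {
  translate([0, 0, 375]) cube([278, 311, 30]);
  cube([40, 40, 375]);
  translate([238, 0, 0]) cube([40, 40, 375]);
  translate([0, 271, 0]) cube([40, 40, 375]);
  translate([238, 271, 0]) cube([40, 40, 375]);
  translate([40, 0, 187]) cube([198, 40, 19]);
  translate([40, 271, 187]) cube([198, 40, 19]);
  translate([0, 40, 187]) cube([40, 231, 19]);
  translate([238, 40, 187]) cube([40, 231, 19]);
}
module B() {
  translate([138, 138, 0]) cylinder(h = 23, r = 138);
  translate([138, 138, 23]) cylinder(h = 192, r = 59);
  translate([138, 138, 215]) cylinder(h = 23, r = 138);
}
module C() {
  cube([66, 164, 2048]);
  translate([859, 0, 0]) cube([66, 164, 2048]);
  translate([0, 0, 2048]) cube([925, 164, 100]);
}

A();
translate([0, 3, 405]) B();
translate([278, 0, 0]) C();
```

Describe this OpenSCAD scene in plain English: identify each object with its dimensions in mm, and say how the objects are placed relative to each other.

A is a simple wooden stool: a rectangular seat 278 mm (x) by 311 mm (y), 30 mm thick, top face at z = 405 mm, on four square legs, each 40×40 mm in cross-section. The legs rest on z = 0, each flush with a corner of the seat. Four stretchers, 40 mm wide and 19 mm tall, connect adjacent legs with their undersides at z = 187 mm, each running between the inner faces of the legs it joins and aligned with the legs' outer faces on the other axis.

B is a spool: two coaxial disc flanges of radius 138 mm and thickness 23 mm, joined by a core cylinder of radius 59 mm and height 192 mm. The lower flange rests on z = 0 and the three cylinders share a vertical axis.

C is a rectangular door frame: two vertical jambs of 66×164 mm section, 2048 mm tall, with a clear opening 793 mm wide between their inner faces. A header 100 mm tall and 164 mm deep lies on top of the jambs and spans the full outside width.

The spool is on top of the stool. The door frame is against the stool's +x side, with their −y faces flush.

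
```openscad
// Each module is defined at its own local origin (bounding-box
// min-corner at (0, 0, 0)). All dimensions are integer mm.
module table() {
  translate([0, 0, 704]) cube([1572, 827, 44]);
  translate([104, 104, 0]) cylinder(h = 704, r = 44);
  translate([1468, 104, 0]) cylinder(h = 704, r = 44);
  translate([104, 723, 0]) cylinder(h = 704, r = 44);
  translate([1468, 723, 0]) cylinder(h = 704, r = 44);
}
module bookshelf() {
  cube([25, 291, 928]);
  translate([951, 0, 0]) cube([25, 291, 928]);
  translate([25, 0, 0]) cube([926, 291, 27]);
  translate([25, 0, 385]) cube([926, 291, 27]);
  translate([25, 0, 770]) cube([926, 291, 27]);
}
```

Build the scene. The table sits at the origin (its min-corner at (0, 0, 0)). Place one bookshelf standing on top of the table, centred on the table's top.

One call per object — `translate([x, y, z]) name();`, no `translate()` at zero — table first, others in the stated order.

table();
translate([298, 268, 748]) bookshelf();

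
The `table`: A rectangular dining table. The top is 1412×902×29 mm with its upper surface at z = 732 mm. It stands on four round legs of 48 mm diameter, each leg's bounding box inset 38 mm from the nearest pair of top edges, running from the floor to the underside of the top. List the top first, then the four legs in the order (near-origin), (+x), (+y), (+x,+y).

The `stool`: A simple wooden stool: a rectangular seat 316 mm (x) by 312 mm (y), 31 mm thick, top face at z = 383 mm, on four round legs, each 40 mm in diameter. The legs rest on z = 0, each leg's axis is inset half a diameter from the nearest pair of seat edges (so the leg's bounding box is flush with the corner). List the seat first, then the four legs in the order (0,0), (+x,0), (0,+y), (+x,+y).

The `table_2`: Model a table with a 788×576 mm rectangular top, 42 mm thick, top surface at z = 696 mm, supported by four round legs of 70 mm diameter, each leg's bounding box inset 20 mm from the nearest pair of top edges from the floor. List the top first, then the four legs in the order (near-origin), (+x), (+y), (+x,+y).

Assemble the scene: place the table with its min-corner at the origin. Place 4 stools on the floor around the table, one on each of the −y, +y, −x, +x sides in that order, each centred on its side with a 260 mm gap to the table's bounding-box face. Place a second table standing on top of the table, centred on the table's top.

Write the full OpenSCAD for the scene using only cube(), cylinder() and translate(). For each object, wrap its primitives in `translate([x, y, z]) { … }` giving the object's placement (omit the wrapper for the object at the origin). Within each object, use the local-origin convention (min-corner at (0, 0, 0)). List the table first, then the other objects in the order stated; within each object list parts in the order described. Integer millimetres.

translate([0, 0, 703]) cube([1412, 902, 29]);
translate([62, 62, 0]) cylinder(h = 703, r = 24);
translate([1350, 62, 0]) cylinder(h = 703, r = 24);
translate([62, 840, 0]) cylinder(h = 703, r = 24);
translate([1350, 840, 0]) cylinder(h = 703, r = 24);
translate([548, -572, 0]) {
  translate([0, 0, 352]) cube([316, 312, 31]);
  translate([20, 20, 0]) cylinder(h = 352, r = 20);
  translate([296, 20, 0]) cylinder(h = 352, r = 20);
  translate([20, 292, 0]) cylinder(h = 352, r = 20);
  translate([296, 292, 0]) cylinder(h = 352, r = 20);
}
translate([548, 1162, 0]) {
  translate([0, 0, 352]) cube([316, 312, 31]);
  translate([20, 20, 0]) cylinder(h = 352, r = 20);
  translate([296, 20, 0]) cylinder(h = 352, r = 20);
  translate([20, 292, 0]) cylinder(h = 352, r = 20);
  translate([296, 292, 0]) cylinder(h = 352, r = 20);
}
translate([-576, 295, 0]) {
  translate([0, 0, 352]) cube([316, 312, 31]);
  translate([20, 20, 0]) cylinder(h = 352, r = 20);
  translate([296, 20, 0]) cylinder(h = 352, r = 20);
  translate([20, 292, 0]) cylinder(h = 352, r = 20);
  translate([296, 292, 0]) cylinder(h = 352, r = 20);
}
translate([1672, 295, 0]) {
  translate([0, 0, 352]) cube([316, 312, 31]);
  translate([20, 20, 0]) cylinder(h = 352, r = 20);
  translate([296, 20, 0]) cylinder(h = 352, r = 20);
  translate([20, 292, 0]) cylinder(h = 352, r = 20);
  translate([296, 292, 0]) cylinder(h = 352, r = 20);
}
translate([312, 163, 732]) {
  translate([0, 0, 654]) cube([788, 576, 42]);
  translate([55, 55, 0]) cylinder(h = 654, r = 35);
  translate([733, 55, 0]) cylinder(h = 654, r = 35);
  translate([55, 521, 0]) cylinder(h = 654, r = 35);
  translate([733, 521, 0]) cylinder(h = 654, r = 35);
}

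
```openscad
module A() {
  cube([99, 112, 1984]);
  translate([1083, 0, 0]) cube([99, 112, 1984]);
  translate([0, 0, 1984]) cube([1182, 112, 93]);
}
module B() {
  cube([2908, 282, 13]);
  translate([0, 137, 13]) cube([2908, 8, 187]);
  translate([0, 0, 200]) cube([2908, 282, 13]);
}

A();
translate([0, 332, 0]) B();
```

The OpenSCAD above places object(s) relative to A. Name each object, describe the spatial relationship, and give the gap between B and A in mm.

A is a door frame. B is an I-beam. The I-beam is on the floor beside the door frame on its +y side. The gap between the I-beam and the door frame is 220 mm.

The I-beam's nearest face is 220 mm from the door frame's +y face.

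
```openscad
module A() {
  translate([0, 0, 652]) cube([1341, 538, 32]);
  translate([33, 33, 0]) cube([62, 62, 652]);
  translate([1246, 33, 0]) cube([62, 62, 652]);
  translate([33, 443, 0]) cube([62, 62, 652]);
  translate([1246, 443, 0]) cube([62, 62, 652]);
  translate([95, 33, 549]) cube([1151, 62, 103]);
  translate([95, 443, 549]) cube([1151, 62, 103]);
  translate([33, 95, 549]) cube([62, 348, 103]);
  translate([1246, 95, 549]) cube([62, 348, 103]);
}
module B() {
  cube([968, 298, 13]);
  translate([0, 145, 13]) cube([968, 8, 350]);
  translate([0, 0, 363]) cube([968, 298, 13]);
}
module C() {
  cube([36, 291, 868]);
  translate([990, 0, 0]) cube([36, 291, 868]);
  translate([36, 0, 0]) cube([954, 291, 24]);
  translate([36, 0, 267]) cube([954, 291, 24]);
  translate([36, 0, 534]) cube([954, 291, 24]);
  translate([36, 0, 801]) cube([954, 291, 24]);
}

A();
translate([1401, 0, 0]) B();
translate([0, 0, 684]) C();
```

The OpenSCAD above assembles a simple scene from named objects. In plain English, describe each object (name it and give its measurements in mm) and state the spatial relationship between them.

A is a rectangular dining table. The top is 1341×538×32 mm with its upper surface at z = 684 mm. It stands on four 62×62 mm square legs, each inset 33 mm from the nearest pair of top edges, running from the floor to the underside of the top. Four apron rails, 62 mm thick and 103 mm tall, run between adjacent legs with their top edges flush with the underside of the top and their outer faces flush with the legs' outer faces.

B is an I-beam lying along x, 968 mm long. Overall section height 376 mm. Two flanges 298 mm wide (y) and 13 mm thick, one on the floor and one at the top; a web 8 mm thick runs between them, centred on the flange width.

C is an open bookshelf. Two side panels, each 36 mm thick, 291 mm deep and 868 mm tall, stand 1026 mm apart (outside-to-outside). Between them sit 4 shelves, each 24 mm thick and 291 mm deep, spanning the full gap between the sides. The bottom shelf rests on the floor (its underside at z = 0) and the clear gap between one shelf's top and the next shelf's underside is 243 mm.

The I-beam is on the floor beside the table on its +x side. The bookshelf is on top of the table.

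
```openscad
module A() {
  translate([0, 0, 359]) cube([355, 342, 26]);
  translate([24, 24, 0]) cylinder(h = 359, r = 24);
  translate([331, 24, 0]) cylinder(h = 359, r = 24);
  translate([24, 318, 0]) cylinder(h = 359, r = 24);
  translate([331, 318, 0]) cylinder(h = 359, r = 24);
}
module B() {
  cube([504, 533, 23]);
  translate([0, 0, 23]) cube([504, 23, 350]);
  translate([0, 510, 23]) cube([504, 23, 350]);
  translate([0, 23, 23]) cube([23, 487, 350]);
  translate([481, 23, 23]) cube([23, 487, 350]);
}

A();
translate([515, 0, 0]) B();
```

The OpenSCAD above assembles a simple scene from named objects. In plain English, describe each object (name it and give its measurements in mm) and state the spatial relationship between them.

A is a simple wooden stool: a rectangular seat 355 mm (x) by 342 mm (y), 26 mm thick, top face at z = 385 mm, on four round legs, each 48 mm in diameter. The legs rest on z = 0, each leg's axis is inset half a diameter from the nearest pair of seat edges (so the leg's bounding box is flush with the corner).

B is an open-topped rectangular box: outside dimensions 504×533×373 mm, with a uniform wall and base thickness of 23 mm. The base is a full 504×533 slab on the floor; four walls sit on top of the base. The front and back walls (the −y and +y sides) span the full width; the two side walls fit between them.

The open box is on the floor beside the stool on its +x side.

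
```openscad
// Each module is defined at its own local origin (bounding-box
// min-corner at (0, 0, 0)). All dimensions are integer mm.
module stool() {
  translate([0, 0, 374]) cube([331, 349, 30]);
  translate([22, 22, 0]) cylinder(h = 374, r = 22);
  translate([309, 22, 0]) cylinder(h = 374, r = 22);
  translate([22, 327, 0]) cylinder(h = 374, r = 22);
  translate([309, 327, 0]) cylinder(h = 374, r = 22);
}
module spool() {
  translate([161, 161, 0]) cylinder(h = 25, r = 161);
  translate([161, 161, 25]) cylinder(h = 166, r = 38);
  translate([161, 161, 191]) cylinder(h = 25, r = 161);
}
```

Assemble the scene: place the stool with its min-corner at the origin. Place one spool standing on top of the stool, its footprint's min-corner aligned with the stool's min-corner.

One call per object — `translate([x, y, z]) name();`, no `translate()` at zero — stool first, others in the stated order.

stool();
translate([0, 0, 404]) spool();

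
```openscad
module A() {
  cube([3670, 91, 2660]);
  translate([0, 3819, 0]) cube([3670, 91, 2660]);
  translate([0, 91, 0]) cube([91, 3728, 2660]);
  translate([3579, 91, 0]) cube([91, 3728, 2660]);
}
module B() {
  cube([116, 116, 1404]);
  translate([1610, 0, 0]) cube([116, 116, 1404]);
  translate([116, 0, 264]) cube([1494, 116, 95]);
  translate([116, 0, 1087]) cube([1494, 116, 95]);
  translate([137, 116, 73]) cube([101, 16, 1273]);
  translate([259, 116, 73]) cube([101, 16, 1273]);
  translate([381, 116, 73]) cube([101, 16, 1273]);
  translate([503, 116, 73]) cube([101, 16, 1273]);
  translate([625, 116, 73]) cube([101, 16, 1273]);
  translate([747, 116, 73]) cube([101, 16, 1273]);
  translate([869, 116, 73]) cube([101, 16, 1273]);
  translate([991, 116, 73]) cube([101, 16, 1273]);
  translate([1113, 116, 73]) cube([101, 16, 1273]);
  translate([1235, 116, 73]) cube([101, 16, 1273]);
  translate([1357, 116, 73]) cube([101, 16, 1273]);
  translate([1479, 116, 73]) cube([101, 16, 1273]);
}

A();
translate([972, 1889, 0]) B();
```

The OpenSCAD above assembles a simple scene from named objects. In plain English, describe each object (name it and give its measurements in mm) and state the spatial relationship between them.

A is the wall frame of a small rectangular building: four walls, each 2660 mm tall and 91 mm thick, enclosing a footprint 3670 mm (x) by 3910 mm (y) outside-to-outside, with no floor or roof. The front and back walls (the −y and +y sides) span the full width; the two side walls fit between them.

B is a fence section. Two 116×116 mm posts, 1404 mm tall, stand on the floor with a clear span of 1494 mm between their inner faces. Two horizontal rails of 116×95 mm section span the gap between the posts with their undersides at z = 264 mm and z = 1087 mm, flush with the posts' −y face. 12 pickets, each 101 mm wide, 16 mm thick and 1273 mm tall, are fixed to the +y face of the rails with their bottoms at z = 73 mm, evenly spaced across the span with equal gaps (rounded down to the nearest mm) at the −x end and between each pair — any rounding remainder accumulates at the +x end.

The fence section sits inside the house frame, centred.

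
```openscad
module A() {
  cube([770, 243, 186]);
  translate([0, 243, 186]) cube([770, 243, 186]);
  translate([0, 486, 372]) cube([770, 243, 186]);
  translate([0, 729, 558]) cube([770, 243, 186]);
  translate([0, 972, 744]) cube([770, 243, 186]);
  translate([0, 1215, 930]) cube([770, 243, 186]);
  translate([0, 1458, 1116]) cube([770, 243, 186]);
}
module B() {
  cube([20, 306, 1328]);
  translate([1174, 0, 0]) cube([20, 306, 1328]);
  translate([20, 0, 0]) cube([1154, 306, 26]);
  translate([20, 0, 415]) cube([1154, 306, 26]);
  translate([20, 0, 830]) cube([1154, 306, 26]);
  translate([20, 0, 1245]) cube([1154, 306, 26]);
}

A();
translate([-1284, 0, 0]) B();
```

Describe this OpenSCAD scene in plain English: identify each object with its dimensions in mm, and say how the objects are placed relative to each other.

A is a straight staircase of 7 solid steps. Each step is 770 mm wide (x), 243 mm deep (y, the going) and 186 mm tall (the rise). The first step rests on the floor; each subsequent step sits one going further in +y and one rise higher in +z, directly behind and above the previous step with no overlap.

B is an open bookshelf. Two side panels, each 20 mm thick, 306 mm deep and 1328 mm tall, stand 1194 mm apart (outside-to-outside). Between them sit 4 shelves, each 26 mm thick and 306 mm deep, spanning the full gap between the sides. The bottom shelf rests on the floor (its underside at z = 0) and the clear gap between one shelf's top and the next shelf's underside is 389 mm.

The bookshelf is on the floor beside the staircase on its −x side.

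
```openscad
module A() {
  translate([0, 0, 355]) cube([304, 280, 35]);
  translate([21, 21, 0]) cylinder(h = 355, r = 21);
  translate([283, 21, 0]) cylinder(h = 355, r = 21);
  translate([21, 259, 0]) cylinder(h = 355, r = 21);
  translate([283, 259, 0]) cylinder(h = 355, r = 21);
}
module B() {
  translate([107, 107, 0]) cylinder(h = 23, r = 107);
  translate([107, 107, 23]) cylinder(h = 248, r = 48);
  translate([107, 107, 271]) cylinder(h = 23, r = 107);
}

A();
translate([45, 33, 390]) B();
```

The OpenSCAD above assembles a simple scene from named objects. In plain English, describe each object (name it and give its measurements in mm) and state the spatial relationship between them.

A is a four-legged stool. The seat is 304×280 mm, 35 mm thick, top at z = 390 mm. It stands on four round legs, each 42 mm in diameter, from z = 0 to the seat underside, each leg's axis is inset half a diameter from the nearest pair of seat edges (so the leg's bounding box is flush with the corner).

B is a spool: two coaxial disc flanges of radius 107 mm and thickness 23 mm, joined by a core cylinder of radius 48 mm and height 248 mm. The lower flange rests on z = 0 and the three cylinders share a vertical axis.

The spool is on top of the stool, centred.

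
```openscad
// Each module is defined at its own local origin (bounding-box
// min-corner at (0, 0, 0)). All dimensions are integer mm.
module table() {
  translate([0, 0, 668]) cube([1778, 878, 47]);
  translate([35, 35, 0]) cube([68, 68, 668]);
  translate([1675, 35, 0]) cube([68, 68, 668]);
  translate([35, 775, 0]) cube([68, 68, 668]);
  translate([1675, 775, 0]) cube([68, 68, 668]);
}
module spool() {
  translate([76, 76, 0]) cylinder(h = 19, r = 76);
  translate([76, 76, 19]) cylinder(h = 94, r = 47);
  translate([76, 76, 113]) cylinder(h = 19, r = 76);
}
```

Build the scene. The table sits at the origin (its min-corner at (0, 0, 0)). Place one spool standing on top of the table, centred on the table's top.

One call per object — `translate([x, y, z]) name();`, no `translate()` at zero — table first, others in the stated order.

table();
translate([813, 363, 715]) spool();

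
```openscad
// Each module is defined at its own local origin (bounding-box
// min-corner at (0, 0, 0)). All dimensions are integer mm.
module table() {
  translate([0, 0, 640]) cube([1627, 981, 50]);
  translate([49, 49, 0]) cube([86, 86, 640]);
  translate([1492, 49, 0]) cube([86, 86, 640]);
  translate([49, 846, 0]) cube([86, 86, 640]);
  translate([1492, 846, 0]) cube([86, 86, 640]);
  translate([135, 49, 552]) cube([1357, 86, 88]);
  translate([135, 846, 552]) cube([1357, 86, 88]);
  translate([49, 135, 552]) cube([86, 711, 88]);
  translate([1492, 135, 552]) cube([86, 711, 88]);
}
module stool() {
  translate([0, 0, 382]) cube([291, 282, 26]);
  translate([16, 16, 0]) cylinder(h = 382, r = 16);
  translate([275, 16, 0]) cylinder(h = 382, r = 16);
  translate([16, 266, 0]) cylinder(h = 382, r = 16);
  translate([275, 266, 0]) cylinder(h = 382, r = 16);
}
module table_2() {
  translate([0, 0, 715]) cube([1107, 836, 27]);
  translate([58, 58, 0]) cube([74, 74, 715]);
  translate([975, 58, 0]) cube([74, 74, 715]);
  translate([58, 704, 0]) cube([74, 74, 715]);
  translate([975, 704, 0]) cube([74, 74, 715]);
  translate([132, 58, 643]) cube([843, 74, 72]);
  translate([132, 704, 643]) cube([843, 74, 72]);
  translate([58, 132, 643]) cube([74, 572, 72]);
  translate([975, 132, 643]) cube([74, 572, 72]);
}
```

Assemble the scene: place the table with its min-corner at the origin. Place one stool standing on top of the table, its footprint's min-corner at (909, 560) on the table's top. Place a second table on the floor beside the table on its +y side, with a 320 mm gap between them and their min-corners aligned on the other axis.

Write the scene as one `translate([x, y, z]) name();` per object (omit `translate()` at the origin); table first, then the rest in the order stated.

table();
translate([909, 560, 690]) stool();
translate([0, 1301, 0]) table_2();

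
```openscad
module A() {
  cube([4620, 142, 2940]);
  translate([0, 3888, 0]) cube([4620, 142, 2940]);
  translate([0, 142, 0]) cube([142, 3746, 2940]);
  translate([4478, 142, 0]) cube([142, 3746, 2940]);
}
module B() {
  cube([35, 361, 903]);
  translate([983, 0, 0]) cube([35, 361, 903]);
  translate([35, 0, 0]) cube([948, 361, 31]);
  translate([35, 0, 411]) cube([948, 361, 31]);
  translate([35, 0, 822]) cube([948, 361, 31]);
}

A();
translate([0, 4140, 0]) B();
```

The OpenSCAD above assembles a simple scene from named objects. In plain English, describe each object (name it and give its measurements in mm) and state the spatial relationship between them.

A is the wall frame of a small rectangular building: four walls, each 2940 mm tall and 142 mm thick, enclosing a footprint 4620 mm (x) by 4030 mm (y) outside-to-outside, with no floor or roof. The front and back walls (the −y and +y sides) span the full width; the two side walls fit between them.

B is a bookshelf 1018 mm wide overall, 361 mm deep and 903 mm tall. The two sides are 35 mm thick vertical panels. 3 horizontal shelves of 31 mm thickness span between the inner faces of the sides; the lowest shelf sits on the floor and shelves are stacked with a clear vertical gap of 380 mm between each pair.

The bookshelf is on the floor beside the house frame on its +y side.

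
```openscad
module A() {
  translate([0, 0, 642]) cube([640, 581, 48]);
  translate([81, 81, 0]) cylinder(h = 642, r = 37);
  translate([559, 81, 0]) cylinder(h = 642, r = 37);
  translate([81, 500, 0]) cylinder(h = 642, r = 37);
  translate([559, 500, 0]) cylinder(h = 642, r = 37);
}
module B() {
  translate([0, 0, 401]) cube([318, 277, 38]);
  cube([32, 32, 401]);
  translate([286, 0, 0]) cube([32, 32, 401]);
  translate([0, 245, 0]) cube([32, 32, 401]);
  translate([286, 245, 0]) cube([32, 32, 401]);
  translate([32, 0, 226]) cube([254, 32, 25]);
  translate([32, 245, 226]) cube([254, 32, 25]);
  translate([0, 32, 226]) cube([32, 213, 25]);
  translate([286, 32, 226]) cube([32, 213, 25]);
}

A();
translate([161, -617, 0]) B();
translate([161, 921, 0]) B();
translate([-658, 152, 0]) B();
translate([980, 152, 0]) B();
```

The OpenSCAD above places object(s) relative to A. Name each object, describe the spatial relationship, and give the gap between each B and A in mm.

A is a table. B is a stool. Four stools sit around the table at the −y, +y, −x, +x sides. The gap between each stool and the table is 340 mm.

Each stool's nearest face is 340 mm from the table's bounding box.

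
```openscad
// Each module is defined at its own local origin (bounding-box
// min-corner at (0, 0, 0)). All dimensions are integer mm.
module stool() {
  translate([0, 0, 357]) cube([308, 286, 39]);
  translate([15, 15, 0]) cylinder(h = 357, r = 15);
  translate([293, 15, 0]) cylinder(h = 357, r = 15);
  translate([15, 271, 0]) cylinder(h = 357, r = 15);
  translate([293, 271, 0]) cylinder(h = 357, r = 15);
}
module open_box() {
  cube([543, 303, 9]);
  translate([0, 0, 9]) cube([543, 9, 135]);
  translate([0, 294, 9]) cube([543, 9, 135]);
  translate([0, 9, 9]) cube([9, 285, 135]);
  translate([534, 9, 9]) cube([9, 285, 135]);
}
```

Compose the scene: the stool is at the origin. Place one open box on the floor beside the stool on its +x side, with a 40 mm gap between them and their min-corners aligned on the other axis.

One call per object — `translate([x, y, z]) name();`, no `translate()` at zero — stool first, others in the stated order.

stool();
translate([348, 0, 0]) open_box();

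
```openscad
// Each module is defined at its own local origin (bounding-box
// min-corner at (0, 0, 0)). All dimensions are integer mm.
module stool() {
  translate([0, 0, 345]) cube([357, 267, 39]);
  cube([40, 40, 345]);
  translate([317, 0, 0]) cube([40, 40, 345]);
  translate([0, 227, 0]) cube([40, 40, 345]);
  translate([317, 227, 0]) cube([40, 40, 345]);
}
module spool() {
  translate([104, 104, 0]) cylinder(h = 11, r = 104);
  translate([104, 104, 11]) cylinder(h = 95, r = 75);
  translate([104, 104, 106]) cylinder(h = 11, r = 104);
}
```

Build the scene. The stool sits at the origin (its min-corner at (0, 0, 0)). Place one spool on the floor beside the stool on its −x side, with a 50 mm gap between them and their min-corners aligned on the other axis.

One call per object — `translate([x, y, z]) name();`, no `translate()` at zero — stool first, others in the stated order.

stool();
translate([-258, 0, 0]) spool();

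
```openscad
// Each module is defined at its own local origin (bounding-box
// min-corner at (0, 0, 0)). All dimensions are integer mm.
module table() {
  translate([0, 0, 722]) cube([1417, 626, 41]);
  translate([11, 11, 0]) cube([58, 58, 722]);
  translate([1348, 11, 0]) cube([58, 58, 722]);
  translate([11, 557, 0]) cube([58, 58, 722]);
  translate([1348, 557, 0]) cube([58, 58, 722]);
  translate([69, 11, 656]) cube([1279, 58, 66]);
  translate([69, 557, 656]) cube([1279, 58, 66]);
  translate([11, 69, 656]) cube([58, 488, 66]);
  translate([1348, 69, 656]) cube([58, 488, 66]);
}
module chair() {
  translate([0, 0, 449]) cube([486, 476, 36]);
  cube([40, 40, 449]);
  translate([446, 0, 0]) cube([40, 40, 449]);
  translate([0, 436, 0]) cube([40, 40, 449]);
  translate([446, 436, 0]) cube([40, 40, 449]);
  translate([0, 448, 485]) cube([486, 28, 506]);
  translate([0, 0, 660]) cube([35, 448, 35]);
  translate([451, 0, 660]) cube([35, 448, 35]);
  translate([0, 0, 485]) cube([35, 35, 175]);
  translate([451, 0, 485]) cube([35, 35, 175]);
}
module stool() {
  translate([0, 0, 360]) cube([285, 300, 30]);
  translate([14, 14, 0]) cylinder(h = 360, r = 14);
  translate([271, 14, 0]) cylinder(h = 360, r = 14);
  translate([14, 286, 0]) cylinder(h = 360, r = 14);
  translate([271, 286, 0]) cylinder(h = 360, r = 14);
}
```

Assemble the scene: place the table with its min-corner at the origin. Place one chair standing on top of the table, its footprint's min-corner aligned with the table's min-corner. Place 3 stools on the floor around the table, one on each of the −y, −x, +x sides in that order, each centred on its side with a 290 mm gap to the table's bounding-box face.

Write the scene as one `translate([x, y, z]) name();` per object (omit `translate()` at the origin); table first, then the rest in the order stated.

table();
translate([0, 0, 763]) chair();
translate([566, -590, 0]) stool();
translate([-575, 163, 0]) stool();
translate([1707, 163, 0]) stool();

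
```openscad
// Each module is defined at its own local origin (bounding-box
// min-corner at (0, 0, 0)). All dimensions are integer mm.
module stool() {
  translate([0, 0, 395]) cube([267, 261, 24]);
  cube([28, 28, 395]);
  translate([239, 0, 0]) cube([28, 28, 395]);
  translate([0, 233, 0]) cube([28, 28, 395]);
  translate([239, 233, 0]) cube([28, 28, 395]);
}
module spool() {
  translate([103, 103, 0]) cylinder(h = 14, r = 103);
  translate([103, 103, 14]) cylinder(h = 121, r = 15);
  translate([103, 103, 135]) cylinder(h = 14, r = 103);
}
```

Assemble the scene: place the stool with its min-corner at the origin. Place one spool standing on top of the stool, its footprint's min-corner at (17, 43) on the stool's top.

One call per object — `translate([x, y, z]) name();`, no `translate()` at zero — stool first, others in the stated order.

stool();
translate([17, 43, 419]) spool();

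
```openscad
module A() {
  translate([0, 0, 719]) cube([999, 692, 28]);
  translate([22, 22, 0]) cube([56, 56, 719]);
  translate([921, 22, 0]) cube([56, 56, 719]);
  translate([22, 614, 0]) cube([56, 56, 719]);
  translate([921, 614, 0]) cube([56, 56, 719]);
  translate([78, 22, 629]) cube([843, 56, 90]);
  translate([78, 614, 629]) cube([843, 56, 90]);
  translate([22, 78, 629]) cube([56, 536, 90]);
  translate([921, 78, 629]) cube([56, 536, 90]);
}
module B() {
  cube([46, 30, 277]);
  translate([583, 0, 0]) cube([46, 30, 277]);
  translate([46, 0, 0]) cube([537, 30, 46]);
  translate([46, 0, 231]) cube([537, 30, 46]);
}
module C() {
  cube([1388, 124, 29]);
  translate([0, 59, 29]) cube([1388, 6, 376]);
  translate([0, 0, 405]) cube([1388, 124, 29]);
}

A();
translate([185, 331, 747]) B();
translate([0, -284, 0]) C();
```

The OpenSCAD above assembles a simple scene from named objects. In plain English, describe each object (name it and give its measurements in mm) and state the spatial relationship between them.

A is a table: top 999 mm (x) × 692 mm (y), 28 mm thick, upper face at z = 747 mm, on four 56×56 mm square legs, each inset 22 mm from the nearest pair of top edges, running from z = 0 to the bottom of the top. Four apron rails, 56 mm thick and 90 mm tall, run between adjacent legs with their top edges flush with the underside of the top and their outer faces flush with the legs' outer faces.

B is a picture frame with a 537×185 mm rectangular opening (x by z) and a uniform 46 mm border on every side. Frame depth is 30 mm along y. It is built from two vertical stiles running the full outside height and two horizontal rails spanning the gap between the stiles.

C is an I-beam lying along x, 1388 mm long. Overall section height 434 mm. Two flanges 124 mm wide (y) and 29 mm thick, one on the floor and one at the top; a web 6 mm thick runs between them, centred on the flange width.

The picture frame is on top of the table, centred. The I-beam is on the floor beside the table on its −y side.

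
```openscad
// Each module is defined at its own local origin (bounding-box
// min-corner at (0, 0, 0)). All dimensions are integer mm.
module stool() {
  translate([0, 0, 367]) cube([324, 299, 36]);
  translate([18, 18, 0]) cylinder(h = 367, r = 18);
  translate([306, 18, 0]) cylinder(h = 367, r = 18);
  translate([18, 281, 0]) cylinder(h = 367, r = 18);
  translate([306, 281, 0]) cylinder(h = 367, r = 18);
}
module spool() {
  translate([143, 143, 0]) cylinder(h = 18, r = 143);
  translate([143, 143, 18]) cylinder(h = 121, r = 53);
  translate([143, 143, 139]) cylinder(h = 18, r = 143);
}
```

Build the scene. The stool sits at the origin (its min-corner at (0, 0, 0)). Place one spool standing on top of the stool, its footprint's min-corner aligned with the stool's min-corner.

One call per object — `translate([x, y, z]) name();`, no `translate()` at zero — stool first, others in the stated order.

stool();
translate([0, 0, 403]) spool();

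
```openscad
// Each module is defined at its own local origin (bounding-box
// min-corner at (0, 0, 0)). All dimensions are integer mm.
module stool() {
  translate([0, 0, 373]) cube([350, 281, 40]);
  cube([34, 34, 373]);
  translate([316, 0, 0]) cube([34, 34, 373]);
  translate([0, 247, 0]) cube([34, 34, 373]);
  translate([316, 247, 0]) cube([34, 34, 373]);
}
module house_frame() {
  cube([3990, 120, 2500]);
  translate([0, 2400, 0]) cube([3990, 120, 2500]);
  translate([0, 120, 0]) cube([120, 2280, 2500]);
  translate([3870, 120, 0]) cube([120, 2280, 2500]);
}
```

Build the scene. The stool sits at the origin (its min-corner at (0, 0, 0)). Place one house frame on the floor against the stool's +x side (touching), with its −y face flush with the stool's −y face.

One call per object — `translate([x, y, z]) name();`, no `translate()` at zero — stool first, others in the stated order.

stool();
translate([350, 0, 0]) house_frame();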